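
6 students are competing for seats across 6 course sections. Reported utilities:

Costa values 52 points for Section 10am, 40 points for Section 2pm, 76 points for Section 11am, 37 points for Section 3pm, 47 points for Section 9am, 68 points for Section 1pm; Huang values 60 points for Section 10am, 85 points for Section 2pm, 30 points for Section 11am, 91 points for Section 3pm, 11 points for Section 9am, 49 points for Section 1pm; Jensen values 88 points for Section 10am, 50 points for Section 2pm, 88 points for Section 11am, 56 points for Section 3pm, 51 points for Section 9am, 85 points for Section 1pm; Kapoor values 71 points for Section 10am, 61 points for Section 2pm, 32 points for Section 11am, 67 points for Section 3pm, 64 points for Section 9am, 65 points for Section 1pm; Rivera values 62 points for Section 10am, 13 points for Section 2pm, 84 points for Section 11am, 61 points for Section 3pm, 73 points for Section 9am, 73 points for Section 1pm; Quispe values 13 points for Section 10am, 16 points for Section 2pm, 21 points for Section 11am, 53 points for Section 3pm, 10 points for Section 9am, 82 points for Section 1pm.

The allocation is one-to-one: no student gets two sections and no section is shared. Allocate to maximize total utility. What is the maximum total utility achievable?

Optimal: Costa→Section 11am (76 points), Huang→Section 2pm (85 points), Jensen→Section 10am (88 points), Kapoor→Section 3pm (67 points), Rivera→Section 9am (73 points), Quispe→Section 1pm (82 points) — total 76+85+88+67+73+82 = 471 points.
Max-entry greedy (repeatedly take the single best remaining cell) gives 449 points, worse by 22.
Swapping Costa↔Huang (Costa→Section 2pm 40 points, Huang→Section 11am 30 points) loses 91.
Checked against all permutations: 471 points is optimal.

Maximum total: 471 points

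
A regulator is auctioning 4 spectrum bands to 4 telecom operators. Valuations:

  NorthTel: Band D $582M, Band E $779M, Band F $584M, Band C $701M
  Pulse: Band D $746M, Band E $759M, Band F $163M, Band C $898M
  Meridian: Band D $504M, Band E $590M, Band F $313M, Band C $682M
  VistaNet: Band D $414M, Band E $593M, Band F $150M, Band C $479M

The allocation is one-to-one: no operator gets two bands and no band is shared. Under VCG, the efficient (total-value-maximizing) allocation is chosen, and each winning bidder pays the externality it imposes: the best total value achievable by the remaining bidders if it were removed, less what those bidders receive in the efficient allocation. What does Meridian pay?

Efficient allocation: NorthTel→Band F ($584M), Pulse→Band D ($746M), Meridian→Band C ($682M), VistaNet→Band E ($593M); total welfare W = $2605M.
Meridian receives Band C at value $682M, so the others get W − 682 = $1923M.
Without Meridian: best allocation of the remaining 3 bidders over all 4 bands is NorthTel→Band E ($779M), Pulse→Band C ($898M), VistaNet→Band D ($414M), total $2091M.
VCG payment = (others' best without Meridian) − (others' welfare with Meridian) = 2091 − 1923 = $168M.

Meridian pays $168M.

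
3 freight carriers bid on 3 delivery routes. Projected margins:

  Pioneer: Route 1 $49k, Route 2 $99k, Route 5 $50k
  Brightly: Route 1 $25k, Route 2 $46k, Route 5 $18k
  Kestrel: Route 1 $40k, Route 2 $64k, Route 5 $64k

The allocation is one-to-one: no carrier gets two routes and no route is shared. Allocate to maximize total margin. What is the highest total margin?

Maximum total: $188k

This is the linear assignment problem.
Optimal: Pioneer→Route 2 ($99k), Brightly→Route 1 ($25k), Kestrel→Route 5 ($64k) — total 99+25+64 = $188k.
Column-greedy (each route in turn goes to its best remaining carrier) gives $131k, worse by 57.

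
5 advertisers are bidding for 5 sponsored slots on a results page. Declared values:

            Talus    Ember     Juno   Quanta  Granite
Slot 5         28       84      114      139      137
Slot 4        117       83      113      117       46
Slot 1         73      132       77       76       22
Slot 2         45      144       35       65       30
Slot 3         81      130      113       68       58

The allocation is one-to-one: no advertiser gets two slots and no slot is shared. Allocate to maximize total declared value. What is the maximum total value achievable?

Treat this as an assignment problem: match each advertiser to one slot.
Optimal: Talus→Slot 4 ($117), Ember→Slot 2 ($144), Juno→Slot 3 ($113), Quanta→Slot 1 ($76), Granite→Slot 5 ($137) — total 117+144+113+76+137 = $587.
Max-entry greedy (repeatedly take the single best remaining cell) gives $535, worse by 52.

Maximum total: $587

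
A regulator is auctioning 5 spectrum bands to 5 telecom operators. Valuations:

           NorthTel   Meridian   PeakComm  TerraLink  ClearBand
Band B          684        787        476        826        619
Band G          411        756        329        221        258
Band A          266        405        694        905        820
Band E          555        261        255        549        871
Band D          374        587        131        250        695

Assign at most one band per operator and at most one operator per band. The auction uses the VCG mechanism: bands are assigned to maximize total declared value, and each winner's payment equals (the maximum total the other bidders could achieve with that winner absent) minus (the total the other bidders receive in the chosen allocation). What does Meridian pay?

Meridian pays $32M.

Efficient allocation: NorthTel→Band E ($555M), Meridian→Band G ($756M), PeakComm→Band A ($694M), TerraLink→Band B ($826M), ClearBand→Band D ($695M); total welfare W = $3526M.
Meridian receives Band G at value $756M, so the others get W − 756 = $2770M.
Without Meridian: best allocation of the remaining 4 bidders over all 5 bands is NorthTel→Band G ($411M), PeakComm→Band A ($694M), TerraLink→Band B ($826M), ClearBand→Band E ($871M), total $2802M.
VCG payment = (others' best without Meridian) − (others' welfare with Meridian) = 2802 − 2770 = $32M.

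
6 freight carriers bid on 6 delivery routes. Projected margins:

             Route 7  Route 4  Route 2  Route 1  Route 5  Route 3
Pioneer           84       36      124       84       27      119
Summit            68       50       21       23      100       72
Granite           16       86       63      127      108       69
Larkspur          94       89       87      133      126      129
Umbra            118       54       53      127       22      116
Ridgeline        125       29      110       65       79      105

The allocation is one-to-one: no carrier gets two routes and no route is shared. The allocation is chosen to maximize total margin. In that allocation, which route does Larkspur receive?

Larkspur receives Route 3.

Optimal: Pioneer→Route 2 ($124k), Summit→Route 5 ($100k), Granite→Route 4 ($86k), Larkspur→Route 3 ($129k), Umbra→Route 1 ($127k), Ridgeline→Route 7 ($125k) — total 124+100+86+129+127+125 = $691k.
Max-entry greedy (repeatedly take the single best remaining cell) gives $656k, worse by 35.
Larkspur's own top route is Route 1 ($133k), but forcing Larkspur→Route 1 and reassigning the rest optimally gives only $684k — worse by 7.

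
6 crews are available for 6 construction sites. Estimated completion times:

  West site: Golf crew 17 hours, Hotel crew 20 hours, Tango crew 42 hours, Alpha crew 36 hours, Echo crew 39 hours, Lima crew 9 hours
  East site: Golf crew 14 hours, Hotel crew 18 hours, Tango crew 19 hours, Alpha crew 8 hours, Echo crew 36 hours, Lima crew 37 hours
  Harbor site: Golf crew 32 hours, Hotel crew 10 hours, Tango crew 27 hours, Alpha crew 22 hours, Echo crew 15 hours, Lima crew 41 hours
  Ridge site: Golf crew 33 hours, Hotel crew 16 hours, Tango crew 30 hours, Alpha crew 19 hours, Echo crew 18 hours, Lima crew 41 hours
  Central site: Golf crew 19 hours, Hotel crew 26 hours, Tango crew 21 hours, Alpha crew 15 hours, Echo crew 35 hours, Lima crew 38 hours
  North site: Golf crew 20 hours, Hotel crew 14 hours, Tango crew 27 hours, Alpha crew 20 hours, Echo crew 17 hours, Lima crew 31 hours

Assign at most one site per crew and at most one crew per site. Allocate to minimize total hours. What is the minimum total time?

Minimum total: 86 hours

This is a one-to-one assignment (minimum-cost bipartite matching).
Optimal: Golf crew→North site (20 hours), Hotel crew→Harbor site (10 hours), Tango crew→Central site (21 hours), Alpha crew→East site (8 hours), Echo crew→Ridge site (18 hours), Lima crew→West site (9 hours) — total 20+10+21+8+18+9 = 86 hours.
Min-entry greedy (repeatedly take the single cheapest remaining cell) gives 93 hours, worse by 7.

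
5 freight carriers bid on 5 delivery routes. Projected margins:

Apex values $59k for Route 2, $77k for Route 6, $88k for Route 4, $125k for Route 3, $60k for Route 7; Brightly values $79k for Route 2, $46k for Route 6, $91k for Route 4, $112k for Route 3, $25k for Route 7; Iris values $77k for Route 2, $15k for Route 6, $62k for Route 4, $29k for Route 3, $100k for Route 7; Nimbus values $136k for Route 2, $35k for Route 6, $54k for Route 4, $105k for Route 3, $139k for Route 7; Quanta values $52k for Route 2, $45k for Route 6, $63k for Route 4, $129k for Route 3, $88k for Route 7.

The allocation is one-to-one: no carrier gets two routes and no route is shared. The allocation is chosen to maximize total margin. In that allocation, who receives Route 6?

Apex receives Route 6.

Optimal: Apex→Route 6 ($77k), Brightly→Route 4 ($91k), Iris→Route 7 ($100k), Nimbus→Route 2 ($136k), Quanta→Route 3 ($129k) — total 77+91+100+136+129 = $533k.
Max-entry greedy (repeatedly take the single best remaining cell) gives $513k, worse by 20.
Next-best assignment: Apex→Route 6, Brightly→Route 4, Iris→Route 2, Nimbus→Route 7, Quanta→Route 3 = $513k.
Apex's own top route is Route 3 ($125k), but forcing Apex→Route 3 and reassigning the rest optimally gives only $497k — worse by 36.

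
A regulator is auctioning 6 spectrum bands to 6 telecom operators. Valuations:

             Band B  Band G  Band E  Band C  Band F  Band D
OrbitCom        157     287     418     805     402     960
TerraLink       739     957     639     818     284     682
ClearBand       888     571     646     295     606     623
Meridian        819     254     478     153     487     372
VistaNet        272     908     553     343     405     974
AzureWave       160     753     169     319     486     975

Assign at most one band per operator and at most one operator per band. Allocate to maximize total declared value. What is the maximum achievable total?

This is a one-to-one assignment (maximum-weight bipartite matching).
Optimal: OrbitCom→Band C ($805M), TerraLink→Band E ($639M), ClearBand→Band F ($606M), Meridian→Band B ($819M), VistaNet→Band G ($908M), AzureWave→Band D ($975M) — total 805+639+606+819+908+975 = $4752M.
Column-greedy (each band in turn goes to its best remaining operator) gives $4665M, worse by 87.
Next-best assignment: OrbitCom→Band C, TerraLink→Band G, ClearBand→Band F, Meridian→Band B, VistaNet→Band E, AzureWave→Band D = $4715M.
Checked against all permutations: $4752M is optimal.

Max total: $4752M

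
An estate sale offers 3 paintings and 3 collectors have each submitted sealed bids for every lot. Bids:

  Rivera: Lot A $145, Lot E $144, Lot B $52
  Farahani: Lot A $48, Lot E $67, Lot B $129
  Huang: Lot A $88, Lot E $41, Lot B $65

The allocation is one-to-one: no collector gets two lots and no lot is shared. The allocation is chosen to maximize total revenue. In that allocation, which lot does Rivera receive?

Optimal: Rivera→Lot E ($144), Farahani→Lot B ($129), Huang→Lot A ($88) — total 144+129+88 = $361.
Next-best assignment: Rivera→Lot A, Farahani→Lot B, Huang→Lot E = $315.
No other one-to-one assignment exceeds $361.
Rivera's own top lot is Lot A ($145), but forcing Rivera→Lot A and reassigning the rest optimally gives only $315 — worse by 46.

Rivera receives Lot E.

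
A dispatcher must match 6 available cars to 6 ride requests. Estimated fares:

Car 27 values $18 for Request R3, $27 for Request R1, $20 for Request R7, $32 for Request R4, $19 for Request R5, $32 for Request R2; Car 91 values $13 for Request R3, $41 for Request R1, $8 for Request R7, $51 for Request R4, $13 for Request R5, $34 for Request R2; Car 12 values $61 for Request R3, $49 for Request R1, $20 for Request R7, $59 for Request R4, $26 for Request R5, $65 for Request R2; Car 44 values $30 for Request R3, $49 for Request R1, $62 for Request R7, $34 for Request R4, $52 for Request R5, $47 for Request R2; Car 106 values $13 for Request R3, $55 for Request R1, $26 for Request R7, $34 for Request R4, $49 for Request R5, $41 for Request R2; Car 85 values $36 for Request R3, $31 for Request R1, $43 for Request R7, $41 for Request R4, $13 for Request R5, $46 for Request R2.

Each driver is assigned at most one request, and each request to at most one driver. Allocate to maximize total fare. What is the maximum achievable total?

This is a one-to-one assignment (maximum-weight bipartite matching).
Optimal: Car 27→Request R1 ($27), Car 91→Request R4 ($51), Car 12→Request R3 ($61), Car 44→Request R7 ($62), Car 106→Request R5 ($49), Car 85→Request R2 ($46) — total 27+51+61+62+49+46 = $296.
Row-greedy (each driver in turn takes its best remaining request) gives $285, worse by 11.
Next-best assignment: Car 27→Request R5, Car 91→Request R4, Car 12→Request R3, Car 44→Request R7, Car 106→Request R1, Car 85→Request R2 = $294.
Every other assignment is strictly worse.

Max total: $296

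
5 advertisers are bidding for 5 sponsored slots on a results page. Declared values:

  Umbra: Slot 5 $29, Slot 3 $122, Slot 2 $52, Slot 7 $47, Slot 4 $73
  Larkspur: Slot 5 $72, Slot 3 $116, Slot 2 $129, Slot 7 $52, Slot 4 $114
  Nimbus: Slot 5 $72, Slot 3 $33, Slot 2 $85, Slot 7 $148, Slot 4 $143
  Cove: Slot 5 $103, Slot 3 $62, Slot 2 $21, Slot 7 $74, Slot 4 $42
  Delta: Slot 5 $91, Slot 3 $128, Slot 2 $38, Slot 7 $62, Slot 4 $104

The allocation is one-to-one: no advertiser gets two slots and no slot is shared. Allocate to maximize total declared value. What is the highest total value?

Optimal: Umbra→Slot 3 ($122), Larkspur→Slot 2 ($129), Nimbus→Slot 7 ($148), Cove→Slot 5 ($103), Delta→Slot 4 ($104) — total 122+129+148+103+104 = $606.
Max-entry greedy (repeatedly take the single best remaining cell) gives $581, worse by 25.
Next-best assignment: Umbra→Slot 4, Larkspur→Slot 2, Nimbus→Slot 7, Cove→Slot 5, Delta→Slot 3 = $581.
Checked against all permutations: $606 is optimal.

Maximum total: $606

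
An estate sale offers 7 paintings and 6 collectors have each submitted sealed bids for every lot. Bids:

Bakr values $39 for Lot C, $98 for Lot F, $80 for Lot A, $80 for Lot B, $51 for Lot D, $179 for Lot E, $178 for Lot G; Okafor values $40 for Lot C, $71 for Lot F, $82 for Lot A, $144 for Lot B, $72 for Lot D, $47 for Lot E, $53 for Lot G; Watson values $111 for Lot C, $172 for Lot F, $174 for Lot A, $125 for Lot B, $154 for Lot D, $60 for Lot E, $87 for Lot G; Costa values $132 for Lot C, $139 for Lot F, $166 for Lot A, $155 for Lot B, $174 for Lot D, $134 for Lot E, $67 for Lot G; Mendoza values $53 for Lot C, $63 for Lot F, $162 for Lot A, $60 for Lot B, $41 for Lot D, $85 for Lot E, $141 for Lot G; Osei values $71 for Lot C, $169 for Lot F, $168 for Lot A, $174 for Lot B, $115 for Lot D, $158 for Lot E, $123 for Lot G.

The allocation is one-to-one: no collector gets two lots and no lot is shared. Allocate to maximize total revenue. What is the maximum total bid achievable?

Maximum total: $988

This is a one-to-one assignment (maximum-weight bipartite matching).
Optimal: Bakr→Lot G ($178), Okafor→Lot B ($144), Watson→Lot F ($172), Costa→Lot D ($174), Mendoza→Lot A ($162), Osei→Lot E ($158) — total 178+144+172+174+162+158 = $988.
Max-entry greedy (repeatedly take the single best remaining cell) gives $913, worse by 75.
Next-best assignment: Bakr→Lot E, Okafor→Lot B, Watson→Lot A, Costa→Lot D, Mendoza→Lot G, Osei→Lot F = $981.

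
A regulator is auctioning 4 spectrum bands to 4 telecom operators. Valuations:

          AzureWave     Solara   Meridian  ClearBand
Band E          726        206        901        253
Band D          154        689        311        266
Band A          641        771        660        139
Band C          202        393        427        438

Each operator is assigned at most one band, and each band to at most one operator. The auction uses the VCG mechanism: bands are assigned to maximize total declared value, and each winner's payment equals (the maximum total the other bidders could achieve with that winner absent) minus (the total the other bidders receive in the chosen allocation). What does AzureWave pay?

AzureWave pays $82M.

Efficient allocation: AzureWave→Band A ($641M), Solara→Band D ($689M), Meridian→Band E ($901M), ClearBand→Band C ($438M); total welfare W = $2669M.
AzureWave receives Band A at value $641M, so the others get W − 641 = $2028M.
Without AzureWave: best allocation of the remaining 3 bidders over all 4 bands is Solara→Band A ($771M), Meridian→Band E ($901M), ClearBand→Band C ($438M), total $2110M.
VCG payment = (others' best without AzureWave) − (others' welfare with AzureWave) = 2110 − 2028 = $82M.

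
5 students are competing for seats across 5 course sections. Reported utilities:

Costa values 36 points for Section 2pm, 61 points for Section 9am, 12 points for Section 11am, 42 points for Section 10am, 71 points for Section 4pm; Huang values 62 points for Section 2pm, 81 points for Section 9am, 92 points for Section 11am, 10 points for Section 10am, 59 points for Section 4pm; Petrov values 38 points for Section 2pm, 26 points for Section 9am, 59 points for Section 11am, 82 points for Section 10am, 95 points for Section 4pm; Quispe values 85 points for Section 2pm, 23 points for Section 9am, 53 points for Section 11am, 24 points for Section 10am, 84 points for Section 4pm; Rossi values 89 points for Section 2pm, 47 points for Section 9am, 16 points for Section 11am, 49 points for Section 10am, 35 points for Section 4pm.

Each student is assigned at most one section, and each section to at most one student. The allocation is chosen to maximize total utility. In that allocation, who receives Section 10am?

This is a one-to-one assignment (maximum-weight bipartite matching).
Optimal: Costa→Section 9am (61 points), Huang→Section 11am (92 points), Petrov→Section 10am (82 points), Quispe→Section 4pm (84 points), Rossi→Section 2pm (89 points) — total 61+92+82+84+89 = 408 points.
Petrov's own top section is Section 4pm (95 points), but forcing Petrov→Section 4pm and reassigning the rest optimally gives only 382 points — worse by 26.

Petrov receives Section 10am.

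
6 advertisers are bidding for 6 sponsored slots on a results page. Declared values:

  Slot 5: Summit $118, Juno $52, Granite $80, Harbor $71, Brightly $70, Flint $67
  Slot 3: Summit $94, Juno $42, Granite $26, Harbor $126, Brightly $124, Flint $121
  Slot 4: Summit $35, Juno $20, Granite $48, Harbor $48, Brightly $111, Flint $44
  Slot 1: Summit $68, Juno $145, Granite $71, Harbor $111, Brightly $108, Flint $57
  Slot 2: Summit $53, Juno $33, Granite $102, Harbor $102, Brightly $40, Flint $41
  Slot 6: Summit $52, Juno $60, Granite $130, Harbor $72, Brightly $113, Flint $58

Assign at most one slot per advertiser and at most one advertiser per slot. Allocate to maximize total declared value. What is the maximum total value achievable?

Max total: $727

Optimal: Summit→Slot 5 ($118), Juno→Slot 1 ($145), Granite→Slot 6 ($130), Harbor→Slot 2 ($102), Brightly→Slot 4 ($111), Flint→Slot 3 ($121) — total 118+145+130+102+111+121 = $727.
Column-greedy (each slot in turn goes to its best remaining advertiser) gives $660, worse by 67.
Next-best assignment: Summit→Slot 5, Juno→Slot 1, Granite→Slot 6, Harbor→Slot 3, Brightly→Slot 4, Flint→Slot 2 = $671.
Every other assignment is strictly worse.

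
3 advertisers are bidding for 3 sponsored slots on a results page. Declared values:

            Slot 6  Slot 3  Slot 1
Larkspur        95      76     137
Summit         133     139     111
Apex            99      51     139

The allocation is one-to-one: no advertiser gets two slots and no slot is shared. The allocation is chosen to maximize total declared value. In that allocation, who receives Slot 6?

Apex receives Slot 6.

Optimal: Larkspur→Slot 1 ($137), Summit→Slot 3 ($139), Apex→Slot 6 ($99) — total 137+139+99 = $375.
Max-entry greedy (repeatedly take the single best remaining cell) gives $373, worse by 2.
Next-best assignment: Larkspur→Slot 6, Summit→Slot 3, Apex→Slot 1 = $373.
Checked against all permutations: $375 is optimal.
Apex's own top slot is Slot 1 ($139), but forcing Apex→Slot 1 and reassigning the rest optimally gives only $373 — worse by 2.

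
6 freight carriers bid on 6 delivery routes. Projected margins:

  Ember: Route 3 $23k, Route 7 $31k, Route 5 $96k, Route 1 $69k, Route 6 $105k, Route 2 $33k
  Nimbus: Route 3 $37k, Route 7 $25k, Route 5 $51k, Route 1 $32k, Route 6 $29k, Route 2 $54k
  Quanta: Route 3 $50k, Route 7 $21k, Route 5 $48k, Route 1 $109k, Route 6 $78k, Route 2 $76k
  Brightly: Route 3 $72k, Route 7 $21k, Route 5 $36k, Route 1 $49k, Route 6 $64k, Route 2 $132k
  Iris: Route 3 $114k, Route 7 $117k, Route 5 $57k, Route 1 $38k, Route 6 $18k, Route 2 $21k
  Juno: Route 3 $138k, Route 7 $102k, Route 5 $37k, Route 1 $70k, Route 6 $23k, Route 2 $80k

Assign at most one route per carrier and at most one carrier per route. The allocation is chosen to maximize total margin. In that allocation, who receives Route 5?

Nimbus receives Route 5.

Optimal: Ember→Route 6 ($105k), Nimbus→Route 5 ($51k), Quanta→Route 1 ($109k), Brightly→Route 2 ($132k), Iris→Route 7 ($117k), Juno→Route 3 ($138k) — total 105+51+109+132+117+138 = $652k.
Row-greedy (each carrier in turn takes its best remaining route) gives $494k, worse by 158.
Swapping Iris↔Juno (Iris→Route 3 $114k, Juno→Route 7 $102k) loses 39.
Nimbus's own top route is Route 2 ($54k), but forcing Nimbus→Route 2 and reassigning the rest optimally gives only $578k — worse by 74.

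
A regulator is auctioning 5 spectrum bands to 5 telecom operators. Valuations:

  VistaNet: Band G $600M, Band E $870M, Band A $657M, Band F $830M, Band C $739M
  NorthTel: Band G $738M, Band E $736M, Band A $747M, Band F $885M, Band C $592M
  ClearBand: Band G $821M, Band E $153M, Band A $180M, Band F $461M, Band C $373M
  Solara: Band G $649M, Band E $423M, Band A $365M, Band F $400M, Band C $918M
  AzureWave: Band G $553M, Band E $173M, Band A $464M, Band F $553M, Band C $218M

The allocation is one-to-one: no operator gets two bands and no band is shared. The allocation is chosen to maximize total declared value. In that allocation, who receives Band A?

AzureWave receives Band A.

Optimal: VistaNet→Band E ($870M), NorthTel→Band F ($885M), ClearBand→Band G ($821M), Solara→Band C ($918M), AzureWave→Band A ($464M) — total 870+885+821+918+464 = $3958M.
Column-greedy (each band in turn goes to its best remaining operator) gives $3909M, worse by 49.
AzureWave's own top band is Band G ($553M), but forcing AzureWave→Band G and reassigning the rest optimally gives only $3549M — worse by 409.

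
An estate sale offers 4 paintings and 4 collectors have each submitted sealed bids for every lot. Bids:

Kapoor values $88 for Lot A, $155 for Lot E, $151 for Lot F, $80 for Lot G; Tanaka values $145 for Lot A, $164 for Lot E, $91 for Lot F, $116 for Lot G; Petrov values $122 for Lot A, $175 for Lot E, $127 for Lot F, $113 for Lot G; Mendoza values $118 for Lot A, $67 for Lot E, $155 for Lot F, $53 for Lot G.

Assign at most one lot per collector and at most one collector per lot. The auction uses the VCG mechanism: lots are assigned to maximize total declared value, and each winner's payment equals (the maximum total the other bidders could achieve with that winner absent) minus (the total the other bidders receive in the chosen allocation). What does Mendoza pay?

Efficient allocation: Kapoor→Lot E ($155), Tanaka→Lot A ($145), Petrov→Lot G ($113), Mendoza→Lot F ($155); total welfare W = $568.
Mendoza receives Lot F at value $155, so the others get W − 155 = $413.
Without Mendoza: best allocation of the remaining 3 bidders over all 4 lots is Kapoor→Lot F ($151), Tanaka→Lot A ($145), Petrov→Lot E ($175), total $471.
VCG payment = (others' best without Mendoza) − (others' welfare with Mendoza) = 471 − 413 = $58.

Mendoza pays $58.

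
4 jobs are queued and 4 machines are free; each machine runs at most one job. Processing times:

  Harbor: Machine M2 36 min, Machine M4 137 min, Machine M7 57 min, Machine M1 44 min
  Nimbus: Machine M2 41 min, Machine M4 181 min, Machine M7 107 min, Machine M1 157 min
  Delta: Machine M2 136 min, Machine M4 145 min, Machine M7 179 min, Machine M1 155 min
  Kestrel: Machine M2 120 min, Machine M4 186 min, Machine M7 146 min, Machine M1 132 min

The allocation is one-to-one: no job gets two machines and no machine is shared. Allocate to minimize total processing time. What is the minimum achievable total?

Minimum total: 375 min

Optimal: Harbor→Machine M7 (57 min), Nimbus→Machine M2 (41 min), Delta→Machine M4 (145 min), Kestrel→Machine M1 (132 min) — total 57+41+145+132 = 375 min.
Column-greedy (each machine in turn goes to its cheapest remaining job) gives 420 min, worse by 45.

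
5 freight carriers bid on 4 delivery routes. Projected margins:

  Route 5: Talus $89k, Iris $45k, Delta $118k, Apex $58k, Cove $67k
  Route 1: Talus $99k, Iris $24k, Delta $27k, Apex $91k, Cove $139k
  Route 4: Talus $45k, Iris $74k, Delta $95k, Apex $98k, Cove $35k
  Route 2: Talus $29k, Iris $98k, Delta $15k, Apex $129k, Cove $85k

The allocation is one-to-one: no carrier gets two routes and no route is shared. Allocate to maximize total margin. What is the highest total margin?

This is the linear assignment problem.
Optimal: Delta→Route 5 ($118k), Cove→Route 1 ($139k), Iris→Route 4 ($74k), Apex→Route 2 ($129k) — total 118+139+74+129 = $460k.
Column-greedy (each route in turn goes to its best remaining carrier) gives $453k, worse by 7.
Checked against all permutations: $460k is optimal.

Max total: $460k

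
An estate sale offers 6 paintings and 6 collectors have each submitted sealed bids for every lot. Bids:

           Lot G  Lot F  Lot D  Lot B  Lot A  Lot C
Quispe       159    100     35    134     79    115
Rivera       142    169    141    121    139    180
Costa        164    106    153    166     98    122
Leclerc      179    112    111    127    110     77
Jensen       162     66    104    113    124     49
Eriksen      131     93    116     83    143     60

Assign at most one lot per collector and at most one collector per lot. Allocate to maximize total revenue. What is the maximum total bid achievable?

Optimal: Quispe→Lot B ($134), Rivera→Lot C ($180), Costa→Lot D ($153), Leclerc→Lot F ($112), Jensen→Lot G ($162), Eriksen→Lot A ($143) — total 134+180+153+112+162+143 = $884.
Row-greedy (each collector in turn takes its best remaining lot) gives $857, worse by 27.
Next-best assignment: Quispe→Lot C, Rivera→Lot F, Costa→Lot B, Leclerc→Lot G, Jensen→Lot D, Eriksen→Lot A = $876.
Every other assignment is strictly worse.

Maximum total: $884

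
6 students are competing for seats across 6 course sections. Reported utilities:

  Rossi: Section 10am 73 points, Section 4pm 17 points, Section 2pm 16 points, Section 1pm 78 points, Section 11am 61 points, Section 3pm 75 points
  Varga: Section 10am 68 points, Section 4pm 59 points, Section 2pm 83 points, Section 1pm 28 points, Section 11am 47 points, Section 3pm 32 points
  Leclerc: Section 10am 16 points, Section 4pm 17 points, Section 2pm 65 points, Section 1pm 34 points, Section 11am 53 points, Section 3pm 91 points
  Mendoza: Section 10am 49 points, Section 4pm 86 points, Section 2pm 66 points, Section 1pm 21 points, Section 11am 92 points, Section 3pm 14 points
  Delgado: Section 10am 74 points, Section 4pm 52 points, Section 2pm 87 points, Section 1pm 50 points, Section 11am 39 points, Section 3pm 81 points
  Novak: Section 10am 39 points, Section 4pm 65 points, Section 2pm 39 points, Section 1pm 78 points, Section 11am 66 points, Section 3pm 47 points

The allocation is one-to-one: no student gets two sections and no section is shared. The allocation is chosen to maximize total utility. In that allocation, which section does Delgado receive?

Delgado receives Section 10am.

Optimal: Rossi→Section 1pm (78 points), Varga→Section 2pm (83 points), Leclerc→Section 3pm (91 points), Mendoza→Section 11am (92 points), Delgado→Section 10am (74 points), Novak→Section 4pm (65 points) — total 78+83+91+92+74+65 = 483 points.
Column-greedy (each section in turn goes to its best remaining student) gives 478 points, worse by 5.
Next-best assignment: Rossi→Section 1pm, Varga→Section 10am, Leclerc→Section 3pm, Mendoza→Section 11am, Delgado→Section 2pm, Novak→Section 4pm = 481 points.
Checked against all permutations: 483 points is optimal.
Delgado's own top section is Section 2pm (87 points), but forcing Delgado→Section 2pm and reassigning the rest optimally gives only 481 points — worse by 2.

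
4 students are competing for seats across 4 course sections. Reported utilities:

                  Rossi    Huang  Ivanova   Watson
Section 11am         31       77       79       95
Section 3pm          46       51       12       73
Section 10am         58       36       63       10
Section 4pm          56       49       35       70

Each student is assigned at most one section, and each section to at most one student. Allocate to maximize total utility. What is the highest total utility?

Optimal: Rossi→Section 4pm (56 points), Huang→Section 11am (77 points), Ivanova→Section 10am (63 points), Watson→Section 3pm (73 points) — total 56+77+63+73 = 269 points.
Column-greedy (each section in turn goes to its best remaining student) gives 265 points, worse by 4.
Next-best assignment: Rossi→Section 4pm, Huang→Section 3pm, Ivanova→Section 10am, Watson→Section 11am = 265 points.
Swapping Ivanova↔Huang (Ivanova→Section 11am 79 points, Huang→Section 10am 36 points) loses 25.

Maximum total: 269 points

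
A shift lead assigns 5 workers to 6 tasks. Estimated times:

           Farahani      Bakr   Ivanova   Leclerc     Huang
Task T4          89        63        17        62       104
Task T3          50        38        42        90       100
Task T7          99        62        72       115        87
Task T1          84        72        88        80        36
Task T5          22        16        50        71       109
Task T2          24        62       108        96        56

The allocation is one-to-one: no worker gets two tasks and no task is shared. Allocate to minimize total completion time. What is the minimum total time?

This is a one-to-one assignment (minimum-cost bipartite matching).
Optimal: Farahani→Task T2 (24 min), Bakr→Task T5 (16 min), Ivanova→Task T3 (42 min), Leclerc→Task T4 (62 min), Huang→Task T1 (36 min) — total 24+16+42+62+36 = 180 min.
Column-greedy (each task in turn goes to its cheapest remaining worker) gives 244 min, worse by 64.

Minimum total: 180 min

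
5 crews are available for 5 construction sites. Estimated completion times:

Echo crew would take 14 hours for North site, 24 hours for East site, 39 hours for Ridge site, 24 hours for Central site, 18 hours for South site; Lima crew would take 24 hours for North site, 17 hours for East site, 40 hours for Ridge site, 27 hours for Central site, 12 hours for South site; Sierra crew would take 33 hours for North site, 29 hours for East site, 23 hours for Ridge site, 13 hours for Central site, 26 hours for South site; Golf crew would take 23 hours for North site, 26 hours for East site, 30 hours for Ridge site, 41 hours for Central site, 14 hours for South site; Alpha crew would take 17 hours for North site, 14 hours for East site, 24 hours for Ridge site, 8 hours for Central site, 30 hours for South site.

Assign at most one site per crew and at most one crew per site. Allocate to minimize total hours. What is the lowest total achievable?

This is a one-to-one assignment (minimum-cost bipartite matching).
Optimal: Echo crew→North site (14 hours), Lima crew→East site (17 hours), Sierra crew→Ridge site (23 hours), Golf crew→South site (14 hours), Alpha crew→Central site (8 hours) — total 14+17+23+14+8 = 76 hours.
Min-entry greedy (repeatedly take the single cheapest remaining cell) gives 83 hours, worse by 7.
No other one-to-one assignment undercuts 76 hours.

Min total: 76 hours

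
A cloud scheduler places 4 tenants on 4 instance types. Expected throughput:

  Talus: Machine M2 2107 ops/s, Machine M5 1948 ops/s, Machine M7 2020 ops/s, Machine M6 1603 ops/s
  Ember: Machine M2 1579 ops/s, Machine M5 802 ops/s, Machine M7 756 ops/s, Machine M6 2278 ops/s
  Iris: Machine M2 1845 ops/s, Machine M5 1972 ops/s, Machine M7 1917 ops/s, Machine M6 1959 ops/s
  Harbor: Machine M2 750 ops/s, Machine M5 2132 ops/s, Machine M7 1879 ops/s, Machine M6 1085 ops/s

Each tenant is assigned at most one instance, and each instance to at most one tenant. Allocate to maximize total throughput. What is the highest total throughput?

Max total: 8434 ops/s

Treat this as an assignment problem: match each tenant to one instance.
Optimal: Talus→Machine M2 (2107 ops/s), Ember→Machine M6 (2278 ops/s), Iris→Machine M7 (1917 ops/s), Harbor→Machine M5 (2132 ops/s) — total 2107+2278+1917+2132 = 8434 ops/s.
No other one-to-one assignment exceeds 8434 ops/s.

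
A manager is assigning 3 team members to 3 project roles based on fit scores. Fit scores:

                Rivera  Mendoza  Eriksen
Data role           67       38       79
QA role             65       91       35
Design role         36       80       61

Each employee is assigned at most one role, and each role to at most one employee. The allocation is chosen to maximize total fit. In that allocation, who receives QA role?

Optimal: Rivera→QA role (65 pts), Mendoza→Design role (80 pts), Eriksen→Data role (79 pts) — total 65+80+79 = 224 pts.
No other one-to-one assignment exceeds 224 pts.
Rivera's own top role is Data role (67 pts), but forcing Rivera→Data role and reassigning the rest optimally gives only 219 pts — worse by 5.

Rivera receives QA role.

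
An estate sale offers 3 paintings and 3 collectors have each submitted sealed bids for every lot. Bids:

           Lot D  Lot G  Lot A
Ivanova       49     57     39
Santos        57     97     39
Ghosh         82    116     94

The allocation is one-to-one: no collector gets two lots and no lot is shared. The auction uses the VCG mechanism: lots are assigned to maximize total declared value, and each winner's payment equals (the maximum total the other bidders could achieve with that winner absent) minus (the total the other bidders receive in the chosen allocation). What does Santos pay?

Santos pays $22.

Efficient allocation: Ivanova→Lot D ($49), Santos→Lot G ($97), Ghosh→Lot A ($94); total welfare W = $240.
Santos receives Lot G at value $97, so the others get W − 97 = $143.
Without Santos: best allocation of the remaining 2 bidders over all 3 lots is Ivanova→Lot D ($49), Ghosh→Lot G ($116), total $165.
VCG payment = (others' best without Santos) − (others' welfare with Santos) = 165 − 143 = $22.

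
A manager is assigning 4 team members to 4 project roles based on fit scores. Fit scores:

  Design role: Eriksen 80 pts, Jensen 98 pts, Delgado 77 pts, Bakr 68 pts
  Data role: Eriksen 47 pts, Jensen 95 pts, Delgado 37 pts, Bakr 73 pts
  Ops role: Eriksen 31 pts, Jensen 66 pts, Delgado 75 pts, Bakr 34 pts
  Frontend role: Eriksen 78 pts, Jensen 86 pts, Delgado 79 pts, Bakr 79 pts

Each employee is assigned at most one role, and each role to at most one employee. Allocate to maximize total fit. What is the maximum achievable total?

This is the linear assignment problem.
Optimal: Eriksen→Design role (80 pts), Jensen→Data role (95 pts), Delgado→Ops role (75 pts), Bakr→Frontend role (79 pts) — total 80+95+75+79 = 329 pts.
Max-entry greedy (repeatedly take the single best remaining cell) gives 281 pts, worse by 48.
Next-best assignment: Eriksen→Frontend role, Jensen→Design role, Delgado→Ops role, Bakr→Data role = 324 pts.
Every other assignment is strictly worse.

Maximum total: 329 pts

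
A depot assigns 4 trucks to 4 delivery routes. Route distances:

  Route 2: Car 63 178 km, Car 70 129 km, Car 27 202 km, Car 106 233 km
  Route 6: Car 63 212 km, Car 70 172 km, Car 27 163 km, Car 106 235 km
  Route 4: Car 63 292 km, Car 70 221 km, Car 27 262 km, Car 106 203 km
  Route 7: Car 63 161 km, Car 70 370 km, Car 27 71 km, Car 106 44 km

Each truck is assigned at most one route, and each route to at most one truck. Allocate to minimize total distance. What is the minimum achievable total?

Optimal: Car 63→Route 2 (178 km), Car 70→Route 4 (221 km), Car 27→Route 6 (163 km), Car 106→Route 7 (44 km) — total 178+221+163+44 = 606 km.
Row-greedy (each truck in turn takes its cheapest remaining route) gives 656 km, worse by 50.
Every other assignment is strictly worse.

Minimum total: 606 km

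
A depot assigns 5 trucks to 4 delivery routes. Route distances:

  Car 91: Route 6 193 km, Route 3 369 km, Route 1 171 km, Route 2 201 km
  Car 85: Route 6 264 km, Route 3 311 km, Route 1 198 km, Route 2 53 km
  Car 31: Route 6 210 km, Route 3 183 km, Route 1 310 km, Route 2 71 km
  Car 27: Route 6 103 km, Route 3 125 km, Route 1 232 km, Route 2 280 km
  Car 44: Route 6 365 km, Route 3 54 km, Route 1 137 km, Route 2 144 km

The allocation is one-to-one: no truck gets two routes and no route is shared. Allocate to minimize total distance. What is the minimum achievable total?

Min total: 381 km

Treat this as an assignment problem: match each truck to one route.
Optimal: Car 27→Route 6 (103 km), Car 44→Route 3 (54 km), Car 91→Route 1 (171 km), Car 85→Route 2 (53 km) — total 103+54+171+53 = 381 km.
Next-best assignment: Car 27→Route 6, Car 44→Route 3, Car 91→Route 1, Car 31→Route 2 = 399 km.
Swapping Car 27↔Car 85 (Car 27→Route 2 280 km, Car 85→Route 6 264 km) adds 388.
No other one-to-one assignment undercuts 381 km.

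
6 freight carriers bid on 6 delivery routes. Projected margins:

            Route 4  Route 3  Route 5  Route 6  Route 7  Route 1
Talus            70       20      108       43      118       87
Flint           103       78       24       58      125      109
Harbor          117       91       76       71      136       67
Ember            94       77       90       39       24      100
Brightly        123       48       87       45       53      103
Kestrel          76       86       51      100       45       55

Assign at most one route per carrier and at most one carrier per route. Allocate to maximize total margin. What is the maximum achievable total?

This is a one-to-one assignment (maximum-weight bipartite matching).
Optimal: Talus→Route 5 ($108k), Flint→Route 1 ($109k), Harbor→Route 7 ($136k), Ember→Route 3 ($77k), Brightly→Route 4 ($123k), Kestrel→Route 6 ($100k) — total 108+109+136+77+123+100 = $653k.
Column-greedy (each route in turn goes to its best remaining carrier) gives $647k, worse by 6.
Next-best assignment: Talus→Route 5, Flint→Route 7, Harbor→Route 3, Ember→Route 1, Brightly→Route 4, Kestrel→Route 6 = $647k.
Every other assignment is strictly worse.

Max total: $653k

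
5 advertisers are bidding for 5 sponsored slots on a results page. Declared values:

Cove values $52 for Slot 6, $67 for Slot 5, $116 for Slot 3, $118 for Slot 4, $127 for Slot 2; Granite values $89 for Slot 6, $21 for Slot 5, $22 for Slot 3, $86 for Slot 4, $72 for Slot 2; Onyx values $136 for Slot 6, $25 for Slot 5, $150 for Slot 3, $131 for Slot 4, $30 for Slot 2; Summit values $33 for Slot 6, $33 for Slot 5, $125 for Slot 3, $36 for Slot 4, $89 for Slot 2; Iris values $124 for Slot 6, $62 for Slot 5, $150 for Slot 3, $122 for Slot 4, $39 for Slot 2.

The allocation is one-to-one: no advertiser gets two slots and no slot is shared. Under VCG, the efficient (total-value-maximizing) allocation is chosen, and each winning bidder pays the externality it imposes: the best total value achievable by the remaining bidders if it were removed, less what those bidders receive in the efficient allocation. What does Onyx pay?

Onyx pays $63.

Efficient allocation: Cove→Slot 2 ($127), Granite→Slot 4 ($86), Onyx→Slot 6 ($136), Summit→Slot 3 ($125), Iris→Slot 5 ($62); total welfare W = $536.
Onyx receives Slot 6 at value $136, so the others get W − 136 = $400.
Without Onyx: best allocation of the remaining 4 bidders over all 5 slots is Cove→Slot 2 ($127), Granite→Slot 6 ($89), Summit→Slot 3 ($125), Iris→Slot 4 ($122), total $463.
VCG payment = (others' best without Onyx) − (others' welfare with Onyx) = 463 − 400 = $63.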